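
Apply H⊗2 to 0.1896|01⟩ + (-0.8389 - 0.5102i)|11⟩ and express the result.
(-0.3247 - 0.2551i)|00⟩ + (0.3247 + 0.2551i)|01⟩ + (0.5143 + 0.2551i)|10⟩ + (-0.5143 - 0.2551i)|11⟩

H⊗2 gives amp(|y⟩) = (1/2) Σ_x (−1)^(x·y) amp(|x⟩), where x·y is the number of positions in which both x and y have a 1.
|00⟩: (0.1896 + (-0.8389 - 0.5102i))/2 = (-0.3247 - 0.2551i)
|01⟩: (-0.1896 - (-0.8389 - 0.5102i))/2 = (0.3247 + 0.2551i)
|10⟩: (0.1896 - (-0.8389 - 0.5102i))/2 = (0.5143 + 0.2551i)
|11⟩: (-0.1896 + (-0.8389 - 0.5102i))/2 = (-0.5143 - 0.2551i)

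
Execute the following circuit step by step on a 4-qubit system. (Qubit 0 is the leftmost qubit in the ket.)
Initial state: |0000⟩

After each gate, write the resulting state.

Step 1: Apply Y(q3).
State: i|0001⟩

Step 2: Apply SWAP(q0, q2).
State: i|0001⟩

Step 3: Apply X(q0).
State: i|1001⟩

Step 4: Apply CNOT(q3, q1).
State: i|1101⟩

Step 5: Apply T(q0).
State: (-1/√2 + (1/√2)i)|1101⟩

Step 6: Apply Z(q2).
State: (-1/√2 + (1/√2)i)|1101⟩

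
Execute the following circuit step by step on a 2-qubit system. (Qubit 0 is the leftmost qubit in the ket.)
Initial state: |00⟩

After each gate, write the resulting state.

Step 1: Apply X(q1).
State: |01⟩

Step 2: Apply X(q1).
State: |00⟩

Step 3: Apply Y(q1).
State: i|01⟩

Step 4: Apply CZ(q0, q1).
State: i|01⟩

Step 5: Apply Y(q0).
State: -|11⟩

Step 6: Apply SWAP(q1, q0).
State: -|11⟩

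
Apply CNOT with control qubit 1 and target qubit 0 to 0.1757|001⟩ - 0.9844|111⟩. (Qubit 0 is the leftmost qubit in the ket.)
0.1757|001⟩ - 0.9844|011⟩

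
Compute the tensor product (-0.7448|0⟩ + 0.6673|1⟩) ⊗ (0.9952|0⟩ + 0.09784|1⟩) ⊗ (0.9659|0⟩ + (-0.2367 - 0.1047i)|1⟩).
-0.7159|000⟩ + (0.1754 + 0.07761i)|001⟩ - 0.07039|010⟩ + (0.01725 + 0.00763i)|011⟩ + 0.6415|100⟩ + (-0.1572 - 0.06953i)|101⟩ + 0.06306|110⟩ + (-0.01545 - 0.006836i)|111⟩

amp(|b₁b₂…⟩) = product of the factor amplitudes for bits b₁, b₂, …; only kets whose every factor amplitude is nonzero survive.
|000⟩: (-0.7448)(0.9952)(0.9659) = -0.7159
|001⟩: (-0.7448)(0.9952)(-0.2367 - 0.1047i) = (0.1754 + 0.07761i)
|010⟩: (-0.7448)(0.09784)(0.9659) = -0.07039
|011⟩: (-0.7448)(0.09784)(-0.2367 - 0.1047i) = (0.01725 + 0.00763i)
|100⟩: (0.6673)(0.9952)(0.9659) = 0.6415
|101⟩: (0.6673)(0.9952)(-0.2367 - 0.1047i) = (-0.1572 - 0.06953i)
|110⟩: (0.6673)(0.09784)(0.9659) = 0.06306
|111⟩: (0.6673)(0.09784)(-0.2367 - 0.1047i) = (-0.01545 - 0.006836i)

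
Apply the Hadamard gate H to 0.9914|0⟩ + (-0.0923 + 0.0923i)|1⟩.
(0.6358 + 0.06527i)|0⟩ + (0.7663 - 0.06527i)|1⟩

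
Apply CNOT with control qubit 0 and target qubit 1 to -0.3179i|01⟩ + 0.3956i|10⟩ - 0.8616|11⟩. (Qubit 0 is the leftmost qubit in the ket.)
-0.3179i|01⟩ - 0.8616|10⟩ + 0.3956i|11⟩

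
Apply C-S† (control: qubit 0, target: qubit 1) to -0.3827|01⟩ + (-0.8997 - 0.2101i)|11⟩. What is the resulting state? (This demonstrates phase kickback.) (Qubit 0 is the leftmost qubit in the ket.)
-0.3827|01⟩ + (-0.2101 + 0.8997i)|11⟩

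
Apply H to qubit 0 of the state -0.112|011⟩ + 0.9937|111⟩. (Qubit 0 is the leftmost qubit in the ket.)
0.6235|011⟩ - 0.7818|111⟩

H on qubit 0 mixes each pair of kets that differ only in qubit 0: amplitudes (a, b) of (|…0…⟩, |…1…⟩) become ((a + b)/√2, (a − b)/√2). Kets absent from the input have amplitude 0.
(|011⟩, |111⟩): (a, b) = (-0.112, 0.9937) → (0.6235, -0.7818)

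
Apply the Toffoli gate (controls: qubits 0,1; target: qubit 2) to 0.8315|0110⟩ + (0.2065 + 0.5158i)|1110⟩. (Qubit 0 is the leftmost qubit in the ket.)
0.8315|0110⟩ + (0.2065 + 0.5158i)|1100⟩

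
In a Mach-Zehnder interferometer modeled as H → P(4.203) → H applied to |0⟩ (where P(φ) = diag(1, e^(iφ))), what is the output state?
(0.2562 - 0.4365i)|0⟩ + (0.7438 + 0.4365i)|1⟩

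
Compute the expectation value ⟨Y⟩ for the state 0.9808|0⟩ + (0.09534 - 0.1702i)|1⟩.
-0.3339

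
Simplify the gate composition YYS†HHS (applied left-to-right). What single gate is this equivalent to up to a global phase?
I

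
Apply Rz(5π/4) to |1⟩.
(-0.3827 + 0.9239i)|1⟩

Rz(5π/4) = [[e^(−iθ/2), 0], [0, e^(iθ/2)]] with e^(±iθ/2) = cos(θ/2) ± i·sin(θ/2); θ = 5π/4, cos(θ/2) ≈ -0.382683, sin(θ/2) ≈ 0.92388.
With a = amp(|0⟩) = 0 and b = amp(|1⟩) = 1:
new amp(|0⟩) = (-0.382683 - 0.92388i)·a = 0
new amp(|1⟩) = (-0.382683 + 0.92388i)·b = (-0.3827 + 0.9239i)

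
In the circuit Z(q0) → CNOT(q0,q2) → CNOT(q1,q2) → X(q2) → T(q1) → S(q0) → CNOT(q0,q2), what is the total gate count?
7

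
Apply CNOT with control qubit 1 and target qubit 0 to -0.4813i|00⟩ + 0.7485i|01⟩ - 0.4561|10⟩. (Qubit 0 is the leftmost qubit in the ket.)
-0.4813i|00⟩ - 0.4561|10⟩ + 0.7485i|11⟩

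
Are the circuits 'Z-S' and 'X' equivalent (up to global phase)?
No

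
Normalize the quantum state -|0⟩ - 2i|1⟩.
-1/√5|0⟩ - 0.8944i|1⟩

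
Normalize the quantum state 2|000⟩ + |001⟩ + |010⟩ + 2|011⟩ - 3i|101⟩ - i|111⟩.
1/√5|000⟩ + 0.2236|001⟩ + 0.2236|010⟩ + 1/√5|011⟩ - 0.6708i|101⟩ - 0.2236i|111⟩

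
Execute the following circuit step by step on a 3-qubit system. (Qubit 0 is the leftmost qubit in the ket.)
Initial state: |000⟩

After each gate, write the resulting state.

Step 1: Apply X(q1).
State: |010⟩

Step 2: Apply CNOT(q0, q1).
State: |010⟩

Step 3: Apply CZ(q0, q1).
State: |010⟩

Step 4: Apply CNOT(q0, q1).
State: |010⟩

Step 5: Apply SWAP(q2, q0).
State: |010⟩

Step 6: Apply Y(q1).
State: -i|000⟩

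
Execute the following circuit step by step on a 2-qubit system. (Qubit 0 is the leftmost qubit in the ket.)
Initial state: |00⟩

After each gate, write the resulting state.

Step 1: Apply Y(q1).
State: i|01⟩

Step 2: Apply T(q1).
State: (-1/√2 + (1/√2)i)|01⟩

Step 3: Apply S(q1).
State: (-1/√2 - (1/√2)i)|01⟩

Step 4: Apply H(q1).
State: (-1/2 - (1/2)i)|00⟩ + (1/2 + (1/2)i)|01⟩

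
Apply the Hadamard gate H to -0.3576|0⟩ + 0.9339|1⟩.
0.4075|0⟩ - 0.9132|1⟩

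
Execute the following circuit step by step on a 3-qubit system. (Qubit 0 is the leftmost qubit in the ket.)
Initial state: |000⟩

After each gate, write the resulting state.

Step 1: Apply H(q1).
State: 1/√2|000⟩ + 1/√2|010⟩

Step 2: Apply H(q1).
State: |000⟩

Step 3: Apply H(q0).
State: 1/√2|000⟩ + 1/√2|100⟩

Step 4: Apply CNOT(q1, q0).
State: 1/√2|000⟩ + 1/√2|100⟩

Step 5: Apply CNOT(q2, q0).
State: 1/√2|000⟩ + 1/√2|100⟩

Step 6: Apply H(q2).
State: 1/2|000⟩ + 1/2|001⟩ + 1/2|100⟩ + 1/2|101⟩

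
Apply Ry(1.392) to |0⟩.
0.7674|0⟩ + 0.6412|1⟩

Ry(1.392) = [[cos(θ/2), −sin(θ/2)], [sin(θ/2), cos(θ/2)]]; θ = 1.392, cos(θ/2) ≈ 0.767413, sin(θ/2) ≈ 0.641153.
With a = amp(|0⟩) = 1 and b = amp(|1⟩) = 0:
new amp(|0⟩) = (0.767413)·a + (-0.641153)·b = 0.7674
new amp(|1⟩) = (0.641153)·a + (0.767413)·b = 0.6412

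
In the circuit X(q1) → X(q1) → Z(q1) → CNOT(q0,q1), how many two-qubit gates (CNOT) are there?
1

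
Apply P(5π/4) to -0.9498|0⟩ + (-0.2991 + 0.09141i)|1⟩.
-0.9498|0⟩ + (0.2761 + 0.1469i)|1⟩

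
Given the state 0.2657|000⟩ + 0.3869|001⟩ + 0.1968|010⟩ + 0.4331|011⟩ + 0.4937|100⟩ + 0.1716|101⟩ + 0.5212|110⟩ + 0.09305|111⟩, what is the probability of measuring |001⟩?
0.1497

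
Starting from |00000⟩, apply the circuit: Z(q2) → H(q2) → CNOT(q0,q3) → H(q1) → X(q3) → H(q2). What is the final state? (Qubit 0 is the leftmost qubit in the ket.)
1/√2|00010⟩ + 1/√2|01010⟩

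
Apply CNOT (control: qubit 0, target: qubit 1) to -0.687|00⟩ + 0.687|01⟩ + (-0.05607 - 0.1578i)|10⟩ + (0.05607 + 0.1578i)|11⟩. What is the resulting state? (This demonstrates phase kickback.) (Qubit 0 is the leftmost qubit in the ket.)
-0.687|00⟩ + 0.687|01⟩ + (0.05607 + 0.1578i)|10⟩ + (-0.05607 - 0.1578i)|11⟩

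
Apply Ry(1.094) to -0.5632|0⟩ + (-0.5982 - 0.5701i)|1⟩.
(-0.1699 + 0.2965i)|0⟩ + (-0.8039 - 0.4869i)|1⟩

Ry(1.094) = [[cos(θ/2), −sin(θ/2)], [sin(θ/2), cos(θ/2)]]; θ = 1.094, cos(θ/2) ≈ 0.854089, sin(θ/2) ≈ 0.520127.
With a = amp(|0⟩) = -0.5632 and b = amp(|1⟩) = (-0.5982 - 0.5701i):
new amp(|0⟩) = (0.854089)·a + (-0.520127)·b = (-0.1699 + 0.2965i)
new amp(|1⟩) = (0.520127)·a + (0.854089)·b = (-0.8039 - 0.4869i)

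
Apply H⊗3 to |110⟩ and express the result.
1/√8|000⟩ + 1/√8|001⟩ - 1/√8|010⟩ - 1/√8|011⟩ - 1/√8|100⟩ - 1/√8|101⟩ + 1/√8|110⟩ + 1/√8|111⟩

H⊗3 gives amp(|y⟩) = (1/2√2) Σ_x (−1)^(x·y) amp(|x⟩), where x·y is the number of positions in which both x and y have a 1.
|000⟩: (1)/(2√2) = 1/√8
|001⟩: (1)/(2√2) = 1/√8
|010⟩: (-1)/(2√2) = -1/√8
|011⟩: (-1)/(2√2) = -1/√8
|100⟩: (-1)/(2√2) = -1/√8
|101⟩: (-1)/(2√2) = -1/√8
|110⟩: (1)/(2√2) = 1/√8
|111⟩: (1)/(2√2) = 1/√8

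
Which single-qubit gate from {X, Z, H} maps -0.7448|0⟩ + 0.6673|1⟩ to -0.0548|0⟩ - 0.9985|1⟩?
H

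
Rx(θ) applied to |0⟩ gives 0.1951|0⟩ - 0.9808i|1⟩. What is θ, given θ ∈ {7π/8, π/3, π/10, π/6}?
7π/8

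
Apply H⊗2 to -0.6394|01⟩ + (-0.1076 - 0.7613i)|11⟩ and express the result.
(-0.3735 - 0.3807i)|00⟩ + (0.3735 + 0.3807i)|01⟩ + (-0.2659 + 0.3807i)|10⟩ + (0.2659 - 0.3807i)|11⟩

H⊗2 gives amp(|y⟩) = (1/2) Σ_x (−1)^(x·y) amp(|x⟩), where x·y is the number of positions in which both x and y have a 1.
|00⟩: (-0.6394 + (-0.1076 - 0.7613i))/2 = (-0.3735 - 0.3807i)
|01⟩: (0.6394 - (-0.1076 - 0.7613i))/2 = (0.3735 + 0.3807i)
|10⟩: (-0.6394 - (-0.1076 - 0.7613i))/2 = (-0.2659 + 0.3807i)
|11⟩: (0.6394 + (-0.1076 - 0.7613i))/2 = (0.2659 - 0.3807i)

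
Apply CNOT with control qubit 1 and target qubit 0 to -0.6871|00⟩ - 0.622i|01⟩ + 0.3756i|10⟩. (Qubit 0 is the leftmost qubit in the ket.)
-0.6871|00⟩ + 0.3756i|10⟩ - 0.622i|11⟩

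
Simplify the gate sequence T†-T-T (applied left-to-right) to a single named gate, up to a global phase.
T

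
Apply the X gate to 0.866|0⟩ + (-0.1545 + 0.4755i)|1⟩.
(-0.1545 + 0.4755i)|0⟩ + 0.866|1⟩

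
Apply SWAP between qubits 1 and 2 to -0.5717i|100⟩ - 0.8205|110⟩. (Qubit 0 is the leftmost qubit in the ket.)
-0.5717i|100⟩ - 0.8205|101⟩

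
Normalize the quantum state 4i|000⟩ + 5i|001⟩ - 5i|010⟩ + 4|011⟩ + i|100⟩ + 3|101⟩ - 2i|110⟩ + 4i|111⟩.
(1/√7)i|000⟩ + 0.4725i|001⟩ - 0.4725i|010⟩ + 1/√7|011⟩ + 0.09449i|100⟩ + 0.2835|101⟩ - 0.189i|110⟩ + (1/√7)i|111⟩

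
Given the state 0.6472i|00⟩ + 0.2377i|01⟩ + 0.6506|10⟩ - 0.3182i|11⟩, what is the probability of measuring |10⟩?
0.4233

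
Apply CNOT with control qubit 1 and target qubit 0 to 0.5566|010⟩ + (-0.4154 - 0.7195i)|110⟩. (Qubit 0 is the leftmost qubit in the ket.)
(-0.4154 - 0.7195i)|010⟩ + 0.5566|110⟩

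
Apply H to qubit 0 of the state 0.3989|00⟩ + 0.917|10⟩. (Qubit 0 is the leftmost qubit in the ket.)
0.9305|00⟩ - 0.3664|10⟩

H on qubit 0 mixes each pair of kets that differ only in qubit 0: amplitudes (a, b) of (|…0…⟩, |…1…⟩) become ((a + b)/√2, (a − b)/√2). Kets absent from the input have amplitude 0.
(|00⟩, |10⟩): (a, b) = (0.3989, 0.917) → (0.9305, -0.3664)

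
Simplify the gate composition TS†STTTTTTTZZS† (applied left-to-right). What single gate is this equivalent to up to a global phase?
S†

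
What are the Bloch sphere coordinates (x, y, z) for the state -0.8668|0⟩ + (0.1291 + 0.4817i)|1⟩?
(-0.2238, -0.8351, 0.5026)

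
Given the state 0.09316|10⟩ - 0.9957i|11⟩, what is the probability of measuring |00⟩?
0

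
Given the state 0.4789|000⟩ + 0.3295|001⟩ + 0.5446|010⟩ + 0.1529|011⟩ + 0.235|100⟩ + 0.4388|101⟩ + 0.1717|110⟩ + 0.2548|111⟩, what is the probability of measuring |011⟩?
0.02338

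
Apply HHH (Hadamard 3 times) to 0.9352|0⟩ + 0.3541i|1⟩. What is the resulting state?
(0.6613 + 0.2504i)|0⟩ + (0.6613 - 0.2504i)|1⟩

H² = I, so H^3 = H: a single Hadamard. With (a, b) = (0.9352, 0.3541i), H gives ((a + b)/√2, (a − b)/√2) = ((0.6613 + 0.2504i), (0.6613 - 0.2504i)).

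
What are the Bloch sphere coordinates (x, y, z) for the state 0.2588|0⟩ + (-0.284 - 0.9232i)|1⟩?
(-0.147, -0.4778, -0.866)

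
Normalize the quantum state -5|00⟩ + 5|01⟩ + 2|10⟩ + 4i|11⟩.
-0.5976|00⟩ + 0.5976|01⟩ + 0.239|10⟩ + 0.4781i|11⟩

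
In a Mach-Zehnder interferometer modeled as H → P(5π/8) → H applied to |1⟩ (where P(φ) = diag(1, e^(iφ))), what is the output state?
(0.6913 - 0.4619i)|0⟩ + (0.3087 + 0.4619i)|1⟩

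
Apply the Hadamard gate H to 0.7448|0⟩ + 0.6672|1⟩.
0.9984|0⟩ + 0.05487|1⟩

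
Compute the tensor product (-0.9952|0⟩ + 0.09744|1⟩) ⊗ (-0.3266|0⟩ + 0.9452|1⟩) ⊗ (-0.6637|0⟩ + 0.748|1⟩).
-0.2157|000⟩ + 0.2431|001⟩ + 0.6243|010⟩ - 0.7036|011⟩ + 0.02112|100⟩ - 0.0238|101⟩ - 0.06113|110⟩ + 0.06889|111⟩

amp(|b₁b₂…⟩) = product of the factor amplitudes for bits b₁, b₂, …; only kets whose every factor amplitude is nonzero survive.
|000⟩: (-0.9952)(-0.3266)(-0.6637) = -0.2157
|001⟩: (-0.9952)(-0.3266)(0.748) = 0.2431
|010⟩: (-0.9952)(0.9452)(-0.6637) = 0.6243
|011⟩: (-0.9952)(0.9452)(0.748) = -0.7036
|100⟩: (0.09744)(-0.3266)(-0.6637) = 0.02112
|101⟩: (0.09744)(-0.3266)(0.748) = -0.0238
|110⟩: (0.09744)(0.9452)(-0.6637) = -0.06113
|111⟩: (0.09744)(0.9452)(0.748) = 0.06889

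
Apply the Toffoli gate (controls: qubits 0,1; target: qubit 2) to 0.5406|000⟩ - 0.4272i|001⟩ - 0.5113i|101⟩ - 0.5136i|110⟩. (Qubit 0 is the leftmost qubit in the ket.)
0.5406|000⟩ - 0.4272i|001⟩ - 0.5113i|101⟩ - 0.5136i|111⟩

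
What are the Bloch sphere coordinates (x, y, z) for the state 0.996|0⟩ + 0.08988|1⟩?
(0.179, 0, 0.9839)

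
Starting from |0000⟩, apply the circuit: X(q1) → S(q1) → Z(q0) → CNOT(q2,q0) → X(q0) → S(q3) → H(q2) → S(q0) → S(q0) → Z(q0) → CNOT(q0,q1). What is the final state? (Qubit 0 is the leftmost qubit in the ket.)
(1/√2)i|1000⟩ + (1/√2)i|1010⟩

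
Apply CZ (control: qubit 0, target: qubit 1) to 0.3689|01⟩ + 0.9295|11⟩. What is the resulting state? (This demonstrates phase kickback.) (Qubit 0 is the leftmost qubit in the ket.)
0.3689|01⟩ - 0.9295|11⟩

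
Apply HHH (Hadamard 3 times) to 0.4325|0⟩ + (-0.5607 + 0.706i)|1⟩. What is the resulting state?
(-0.09065 + 0.4992i)|0⟩ + (0.7023 - 0.4992i)|1⟩

H² = I, so H^3 = H: a single Hadamard. With (a, b) = (0.4325, (-0.5607 + 0.706i)), H gives ((a + b)/√2, (a − b)/√2) = ((-0.09065 + 0.4992i), (0.7023 - 0.4992i)).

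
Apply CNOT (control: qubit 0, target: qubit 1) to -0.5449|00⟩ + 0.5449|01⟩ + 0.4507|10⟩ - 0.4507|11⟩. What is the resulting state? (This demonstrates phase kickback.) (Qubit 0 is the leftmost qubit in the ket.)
-0.5449|00⟩ + 0.5449|01⟩ - 0.4507|10⟩ + 0.4507|11⟩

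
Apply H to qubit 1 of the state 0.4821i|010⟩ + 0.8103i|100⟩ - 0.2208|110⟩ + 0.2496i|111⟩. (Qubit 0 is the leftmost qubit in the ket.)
0.3409i|000⟩ - 0.3409i|010⟩ + (-0.1561 + 0.573i)|100⟩ + 0.1765i|101⟩ + (0.1561 + 0.573i)|110⟩ - 0.1765i|111⟩

H on qubit 1 mixes each pair of kets that differ only in qubit 1: amplitudes (a, b) of (|…0…⟩, |…1…⟩) become ((a + b)/√2, (a − b)/√2). Kets absent from the input have amplitude 0.
(|000⟩, |010⟩): (a, b) = (0, 0.4821i) → (0.3409i, -0.3409i)
(|100⟩, |110⟩): (a, b) = (0.8103i, -0.2208) → ((-0.1561 + 0.573i), (0.1561 + 0.573i))
(|101⟩, |111⟩): (a, b) = (0, 0.2496i) → (0.1765i, -0.1765i)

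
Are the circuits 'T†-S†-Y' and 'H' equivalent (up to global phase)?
No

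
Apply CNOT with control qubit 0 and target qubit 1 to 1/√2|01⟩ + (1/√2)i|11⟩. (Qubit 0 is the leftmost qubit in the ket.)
1/√2|01⟩ + (1/√2)i|10⟩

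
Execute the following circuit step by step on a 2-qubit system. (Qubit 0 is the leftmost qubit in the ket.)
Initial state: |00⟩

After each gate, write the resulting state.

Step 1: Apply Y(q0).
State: i|10⟩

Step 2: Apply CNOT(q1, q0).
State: i|10⟩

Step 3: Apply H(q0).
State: (1/√2)i|00⟩ - (1/√2)i|10⟩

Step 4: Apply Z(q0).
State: (1/√2)i|00⟩ + (1/√2)i|10⟩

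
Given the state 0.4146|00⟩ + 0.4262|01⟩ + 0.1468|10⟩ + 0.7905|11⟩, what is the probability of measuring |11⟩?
0.6249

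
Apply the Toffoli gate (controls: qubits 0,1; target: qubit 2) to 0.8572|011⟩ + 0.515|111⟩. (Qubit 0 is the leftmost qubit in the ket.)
0.8572|011⟩ + 0.515|110⟩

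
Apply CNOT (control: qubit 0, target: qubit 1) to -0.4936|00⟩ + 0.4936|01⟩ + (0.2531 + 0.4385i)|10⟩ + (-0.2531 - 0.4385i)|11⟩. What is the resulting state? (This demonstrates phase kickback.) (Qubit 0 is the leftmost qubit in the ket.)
-0.4936|00⟩ + 0.4936|01⟩ + (-0.2531 - 0.4385i)|10⟩ + (0.2531 + 0.4385i)|11⟩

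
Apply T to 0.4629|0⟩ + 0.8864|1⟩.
0.4629|0⟩ + (0.6268 + 0.6268i)|1⟩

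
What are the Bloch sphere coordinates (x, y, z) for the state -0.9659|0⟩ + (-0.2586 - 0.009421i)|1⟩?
(0.4996, 0.0182, 0.866)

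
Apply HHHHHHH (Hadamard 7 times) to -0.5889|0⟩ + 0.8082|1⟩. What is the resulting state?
0.1551|0⟩ - 0.9879|1⟩

H² = I, so H^7 = H: a single Hadamard. With (a, b) = (-0.5889, 0.8082), H gives ((a + b)/√2, (a − b)/√2) = (0.1551, -0.9879).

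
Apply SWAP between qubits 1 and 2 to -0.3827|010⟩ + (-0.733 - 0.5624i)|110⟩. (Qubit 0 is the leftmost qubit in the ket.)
-0.3827|001⟩ + (-0.733 - 0.5624i)|101⟩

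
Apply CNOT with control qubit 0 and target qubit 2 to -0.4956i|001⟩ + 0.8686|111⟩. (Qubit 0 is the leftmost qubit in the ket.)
-0.4956i|001⟩ + 0.8686|110⟩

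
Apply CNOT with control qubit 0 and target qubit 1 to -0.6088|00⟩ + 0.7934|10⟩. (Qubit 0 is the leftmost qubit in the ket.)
-0.6088|00⟩ + 0.7934|11⟩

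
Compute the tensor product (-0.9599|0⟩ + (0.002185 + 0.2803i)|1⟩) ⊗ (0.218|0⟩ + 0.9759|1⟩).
-0.2093|00⟩ - 0.9368|01⟩ + (0.0004763 + 0.06111i)|10⟩ + (0.002132 + 0.2735i)|11⟩

amp(|b₁b₂…⟩) = product of the factor amplitudes for bits b₁, b₂, …; only kets whose every factor amplitude is nonzero survive.
|00⟩: (-0.9599)(0.218) = -0.2093
|01⟩: (-0.9599)(0.9759) = -0.9368
|10⟩: (0.002185 + 0.2803i)(0.218) = (0.0004763 + 0.06111i)
|11⟩: (0.002185 + 0.2803i)(0.9759) = (0.002132 + 0.2735i)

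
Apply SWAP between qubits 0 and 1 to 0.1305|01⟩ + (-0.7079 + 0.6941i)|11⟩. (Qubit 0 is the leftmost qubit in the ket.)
0.1305|10⟩ + (-0.7079 + 0.6941i)|11⟩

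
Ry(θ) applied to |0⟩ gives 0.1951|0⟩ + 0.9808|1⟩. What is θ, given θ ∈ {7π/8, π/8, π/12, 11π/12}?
7π/8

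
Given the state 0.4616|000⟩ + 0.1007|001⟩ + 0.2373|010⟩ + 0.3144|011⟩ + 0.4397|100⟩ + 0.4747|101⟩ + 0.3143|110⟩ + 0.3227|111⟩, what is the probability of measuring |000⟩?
0.2131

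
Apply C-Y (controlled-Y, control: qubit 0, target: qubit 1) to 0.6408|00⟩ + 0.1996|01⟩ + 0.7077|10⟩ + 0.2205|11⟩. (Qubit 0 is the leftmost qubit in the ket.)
0.6408|00⟩ + 0.1996|01⟩ - 0.2205i|10⟩ + 0.7077i|11⟩

C-Y leaves the control-|0⟩ kets |00⟩, |01⟩ unchanged and applies Y to qubit 1 on the control-|1⟩ pair (|10⟩, |11⟩).
Y = [[0, -i], [i, 0]].
With a = amp(|10⟩) = 0.7077 and b = amp(|11⟩) = 0.2205:
new amp(|10⟩) = (-i)·b = -0.2205i
new amp(|11⟩) = (i)·a = 0.7077i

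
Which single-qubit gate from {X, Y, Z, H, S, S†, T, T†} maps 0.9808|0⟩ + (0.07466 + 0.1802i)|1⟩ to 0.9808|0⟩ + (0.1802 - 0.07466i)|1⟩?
S†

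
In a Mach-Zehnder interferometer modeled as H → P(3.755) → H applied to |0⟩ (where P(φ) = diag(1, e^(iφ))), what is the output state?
(0.09115 - 0.2878i)|0⟩ + (0.9088 + 0.2878i)|1⟩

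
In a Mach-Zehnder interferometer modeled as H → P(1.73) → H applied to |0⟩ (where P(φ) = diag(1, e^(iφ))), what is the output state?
(0.4207 + 0.4937i)|0⟩ + (0.5793 - 0.4937i)|1⟩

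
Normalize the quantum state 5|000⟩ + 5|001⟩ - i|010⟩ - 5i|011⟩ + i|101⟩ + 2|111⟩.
0.5556|000⟩ + 0.5556|001⟩ - 0.1111i|010⟩ - 0.5556i|011⟩ + 0.1111i|101⟩ + 0.2222|111⟩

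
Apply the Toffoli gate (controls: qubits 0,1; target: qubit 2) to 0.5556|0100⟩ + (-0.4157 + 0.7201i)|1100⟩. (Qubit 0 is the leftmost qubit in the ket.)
0.5556|0100⟩ + (-0.4157 + 0.7201i)|1110⟩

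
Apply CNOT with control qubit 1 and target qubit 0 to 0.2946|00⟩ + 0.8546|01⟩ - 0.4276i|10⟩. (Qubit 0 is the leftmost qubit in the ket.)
0.2946|00⟩ - 0.4276i|10⟩ + 0.8546|11⟩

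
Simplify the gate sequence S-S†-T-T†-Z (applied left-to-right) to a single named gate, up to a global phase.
Z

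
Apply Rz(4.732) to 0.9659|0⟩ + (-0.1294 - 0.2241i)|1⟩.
(-0.6897 - 0.6763i)|0⟩ + (0.2493 + 0.06941i)|1⟩

Rz(4.732) = [[e^(−iθ/2), 0], [0, e^(iθ/2)]] with e^(±iθ/2) = cos(θ/2) ± i·sin(θ/2); θ = 4.732, cos(θ/2) ≈ -0.714006, sin(θ/2) ≈ 0.700139.
With a = amp(|0⟩) = 0.9659 and b = amp(|1⟩) = (-0.1294 - 0.2241i):
new amp(|0⟩) = (-0.714006 - 0.700139i)·a = (-0.6897 - 0.6763i)
new amp(|1⟩) = (-0.714006 + 0.700139i)·b = (0.2493 + 0.06941i)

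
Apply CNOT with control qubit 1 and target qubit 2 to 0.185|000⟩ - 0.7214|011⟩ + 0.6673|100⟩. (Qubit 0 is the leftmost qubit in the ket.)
0.185|000⟩ - 0.7214|010⟩ + 0.6673|100⟩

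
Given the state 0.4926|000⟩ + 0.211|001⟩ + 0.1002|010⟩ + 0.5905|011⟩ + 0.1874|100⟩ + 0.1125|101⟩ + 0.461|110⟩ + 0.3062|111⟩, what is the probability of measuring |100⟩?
0.03512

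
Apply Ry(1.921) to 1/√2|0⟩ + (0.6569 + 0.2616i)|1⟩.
(-0.1331 - 0.2144i)|0⟩ + (0.9559 + 0.1499i)|1⟩

Ry(1.921) = [[cos(θ/2), −sin(θ/2)], [sin(θ/2), cos(θ/2)]]; θ = 1.921, cos(θ/2) ≈ 0.57311, sin(θ/2) ≈ 0.819478.
With a = amp(|0⟩) = 1/√2 and b = amp(|1⟩) = (0.6569 + 0.2616i):
new amp(|0⟩) = (0.57311)·a + (-0.819478)·b = (-0.1331 - 0.2144i)
new amp(|1⟩) = (0.819478)·a + (0.57311)·b = (0.9559 + 0.1499i)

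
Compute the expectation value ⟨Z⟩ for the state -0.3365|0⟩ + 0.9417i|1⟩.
-0.7736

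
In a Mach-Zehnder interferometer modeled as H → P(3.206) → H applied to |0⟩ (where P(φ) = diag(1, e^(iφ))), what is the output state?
(0.001037 - 0.03218i)|0⟩ + (0.999 + 0.03218i)|1⟩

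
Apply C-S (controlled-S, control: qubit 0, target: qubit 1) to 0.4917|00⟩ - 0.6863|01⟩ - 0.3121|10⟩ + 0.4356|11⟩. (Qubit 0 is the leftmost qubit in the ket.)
0.4917|00⟩ - 0.6863|01⟩ - 0.3121|10⟩ + 0.4356i|11⟩

C-S leaves the control-|0⟩ kets |00⟩, |01⟩ unchanged and applies S to qubit 1 on the control-|1⟩ pair (|10⟩, |11⟩).
S = [[1, 0], [0, i]].
With a = amp(|10⟩) = -0.3121 and b = amp(|11⟩) = 0.4356:
new amp(|10⟩) = (1)·a = -0.3121
new amp(|11⟩) = (i)·b = 0.4356i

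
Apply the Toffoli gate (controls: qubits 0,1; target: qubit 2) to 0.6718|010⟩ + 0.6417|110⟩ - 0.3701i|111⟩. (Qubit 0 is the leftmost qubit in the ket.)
0.6718|010⟩ - 0.3701i|110⟩ + 0.6417|111⟩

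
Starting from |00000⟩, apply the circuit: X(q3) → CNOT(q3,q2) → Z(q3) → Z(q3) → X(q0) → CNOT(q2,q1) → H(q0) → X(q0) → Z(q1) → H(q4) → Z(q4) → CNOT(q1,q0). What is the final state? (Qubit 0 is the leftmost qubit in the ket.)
-1/2|01110⟩ + 1/2|01111⟩ + 1/2|11110⟩ - 1/2|11111⟩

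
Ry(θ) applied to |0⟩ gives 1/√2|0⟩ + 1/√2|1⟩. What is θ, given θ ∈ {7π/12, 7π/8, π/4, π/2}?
π/2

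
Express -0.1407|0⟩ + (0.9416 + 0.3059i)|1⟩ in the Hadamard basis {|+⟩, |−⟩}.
(0.5663 + 0.2163i)|+⟩ + (-0.7653 - 0.2163i)|−⟩

With |ψ⟩ = α|0⟩ + β|1⟩, the Hadamard-basis coefficients are ⟨+|ψ⟩ = (α + β)/√2 and ⟨−|ψ⟩ = (α − β)/√2.
Here α = -0.1407, β = (0.9416 + 0.3059i): (α + β)/√2 = (0.5663 + 0.2163i), (α − β)/√2 = (-0.7653 - 0.2163i).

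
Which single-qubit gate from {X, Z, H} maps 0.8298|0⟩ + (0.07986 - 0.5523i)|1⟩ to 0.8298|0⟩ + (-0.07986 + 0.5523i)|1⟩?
Z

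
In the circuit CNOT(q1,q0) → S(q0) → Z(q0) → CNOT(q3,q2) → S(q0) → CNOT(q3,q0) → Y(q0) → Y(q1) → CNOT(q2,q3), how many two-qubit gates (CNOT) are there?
4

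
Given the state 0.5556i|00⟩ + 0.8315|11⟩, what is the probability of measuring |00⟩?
0.3087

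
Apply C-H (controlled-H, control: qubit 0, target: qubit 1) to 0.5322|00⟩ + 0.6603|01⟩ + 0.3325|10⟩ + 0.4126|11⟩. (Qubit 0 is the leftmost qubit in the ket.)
0.5322|00⟩ + 0.6603|01⟩ + 0.5269|10⟩ - 0.05664|11⟩

C-H leaves the control-|0⟩ kets |00⟩, |01⟩ unchanged and applies H to qubit 1 on the control-|1⟩ pair (|10⟩, |11⟩).
H = [[1/√2, 1/√2], [1/√2, -1/√2]].
With a = amp(|10⟩) = 0.3325 and b = amp(|11⟩) = 0.4126:
new amp(|10⟩) = (1/√2)·a + (1/√2)·b = 0.5269
new amp(|11⟩) = (1/√2)·a + (-1/√2)·b = -0.05664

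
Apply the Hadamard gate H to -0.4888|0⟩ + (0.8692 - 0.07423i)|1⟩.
(0.269 - 0.05249i)|0⟩ + (-0.9603 + 0.05249i)|1⟩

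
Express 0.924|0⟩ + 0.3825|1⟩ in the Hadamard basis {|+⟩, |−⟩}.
0.9238|+⟩ + 0.3829|−⟩

With |ψ⟩ = α|0⟩ + β|1⟩, the Hadamard-basis coefficients are ⟨+|ψ⟩ = (α + β)/√2 and ⟨−|ψ⟩ = (α − β)/√2.
Here α = 0.924, β = 0.3825: (α + β)/√2 = 0.9238, (α − β)/√2 = 0.3829.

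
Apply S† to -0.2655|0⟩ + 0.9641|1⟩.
-0.2655|0⟩ - 0.9641i|1⟩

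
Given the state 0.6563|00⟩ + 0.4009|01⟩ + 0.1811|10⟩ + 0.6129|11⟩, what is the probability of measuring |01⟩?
0.1607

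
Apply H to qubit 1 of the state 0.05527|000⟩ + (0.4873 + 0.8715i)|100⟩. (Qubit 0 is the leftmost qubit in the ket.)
0.03908|000⟩ + 0.03908|010⟩ + (0.3446 + 0.6162i)|100⟩ + (0.3446 + 0.6162i)|110⟩

H on qubit 1 mixes each pair of kets that differ only in qubit 1: amplitudes (a, b) of (|…0…⟩, |…1…⟩) become ((a + b)/√2, (a − b)/√2). Kets absent from the input have amplitude 0.
(|000⟩, |010⟩): (a, b) = (0.05527, 0) → (0.03908, 0.03908)
(|100⟩, |110⟩): (a, b) = ((0.4873 + 0.8715i), 0) → ((0.3446 + 0.6162i), (0.3446 + 0.6162i))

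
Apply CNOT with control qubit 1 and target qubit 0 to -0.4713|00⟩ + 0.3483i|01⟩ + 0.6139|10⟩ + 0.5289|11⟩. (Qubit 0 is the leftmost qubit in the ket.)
-0.4713|00⟩ + 0.5289|01⟩ + 0.6139|10⟩ + 0.3483i|11⟩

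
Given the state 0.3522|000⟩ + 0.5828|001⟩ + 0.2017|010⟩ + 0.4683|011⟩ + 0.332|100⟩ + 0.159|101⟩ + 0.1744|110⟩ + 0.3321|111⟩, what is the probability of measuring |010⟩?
0.04068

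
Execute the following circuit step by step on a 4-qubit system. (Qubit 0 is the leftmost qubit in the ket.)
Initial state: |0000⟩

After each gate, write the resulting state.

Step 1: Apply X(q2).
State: |0010⟩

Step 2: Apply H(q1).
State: 1/√2|0010⟩ + 1/√2|0110⟩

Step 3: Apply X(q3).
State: 1/√2|0011⟩ + 1/√2|0111⟩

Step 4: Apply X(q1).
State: 1/√2|0011⟩ + 1/√2|0111⟩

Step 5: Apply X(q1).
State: 1/√2|0011⟩ + 1/√2|0111⟩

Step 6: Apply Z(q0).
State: 1/√2|0011⟩ + 1/√2|0111⟩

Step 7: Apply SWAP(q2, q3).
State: 1/√2|0011⟩ + 1/√2|0111⟩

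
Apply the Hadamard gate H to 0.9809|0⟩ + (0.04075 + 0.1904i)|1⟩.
(0.7224 + 0.1346i)|0⟩ + (0.6648 - 0.1346i)|1⟩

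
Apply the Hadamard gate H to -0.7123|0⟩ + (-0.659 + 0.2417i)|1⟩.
(-0.9697 + 0.1709i)|0⟩ + (-0.03769 - 0.1709i)|1⟩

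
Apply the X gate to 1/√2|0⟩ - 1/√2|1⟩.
-1/√2|0⟩ + 1/√2|1⟩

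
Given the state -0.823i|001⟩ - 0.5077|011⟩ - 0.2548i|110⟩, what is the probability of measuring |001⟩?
0.6773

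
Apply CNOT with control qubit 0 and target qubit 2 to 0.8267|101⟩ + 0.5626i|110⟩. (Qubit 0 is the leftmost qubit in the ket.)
0.8267|100⟩ + 0.5626i|111⟩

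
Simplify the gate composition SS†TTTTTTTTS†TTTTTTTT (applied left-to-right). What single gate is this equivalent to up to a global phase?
S†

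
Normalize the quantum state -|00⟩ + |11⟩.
-1/√2|00⟩ + 1/√2|11⟩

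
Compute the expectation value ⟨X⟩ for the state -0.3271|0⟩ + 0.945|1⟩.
-0.6182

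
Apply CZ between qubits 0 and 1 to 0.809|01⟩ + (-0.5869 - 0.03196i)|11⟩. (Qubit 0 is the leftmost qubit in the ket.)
0.809|01⟩ + (0.5869 + 0.03196i)|11⟩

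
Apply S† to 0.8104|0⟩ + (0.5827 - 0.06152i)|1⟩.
0.8104|0⟩ + (-0.06152 - 0.5827i)|1⟩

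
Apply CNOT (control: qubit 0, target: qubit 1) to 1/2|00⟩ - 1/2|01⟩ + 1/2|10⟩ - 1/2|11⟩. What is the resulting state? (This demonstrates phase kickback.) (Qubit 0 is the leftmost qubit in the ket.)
1/2|00⟩ - 1/2|01⟩ - 1/2|10⟩ + 1/2|11⟩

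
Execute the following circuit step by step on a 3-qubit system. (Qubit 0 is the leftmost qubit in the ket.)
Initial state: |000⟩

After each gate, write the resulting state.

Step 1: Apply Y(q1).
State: i|010⟩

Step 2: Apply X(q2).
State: i|011⟩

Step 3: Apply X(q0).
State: i|111⟩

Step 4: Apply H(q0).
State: (1/√2)i|011⟩ - (1/√2)i|111⟩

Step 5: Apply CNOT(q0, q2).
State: (1/√2)i|011⟩ - (1/√2)i|110⟩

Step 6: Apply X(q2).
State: (1/√2)i|010⟩ - (1/√2)i|111⟩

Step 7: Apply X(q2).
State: (1/√2)i|011⟩ - (1/√2)i|110⟩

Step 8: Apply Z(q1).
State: -(1/√2)i|011⟩ + (1/√2)i|110⟩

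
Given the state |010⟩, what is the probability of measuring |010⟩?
1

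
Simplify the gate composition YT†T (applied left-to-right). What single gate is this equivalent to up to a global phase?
Y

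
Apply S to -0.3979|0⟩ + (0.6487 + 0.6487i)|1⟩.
-0.3979|0⟩ + (-0.6487 + 0.6487i)|1⟩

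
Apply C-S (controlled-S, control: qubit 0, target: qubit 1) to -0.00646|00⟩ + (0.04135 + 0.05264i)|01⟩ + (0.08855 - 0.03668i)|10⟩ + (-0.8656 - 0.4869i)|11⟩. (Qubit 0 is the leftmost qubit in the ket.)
-0.00646|00⟩ + (0.04135 + 0.05264i)|01⟩ + (0.08855 - 0.03668i)|10⟩ + (0.4869 - 0.8656i)|11⟩

C-S leaves the control-|0⟩ kets |00⟩, |01⟩ unchanged and applies S to qubit 1 on the control-|1⟩ pair (|10⟩, |11⟩).
S = [[1, 0], [0, i]].
With a = amp(|10⟩) = (0.08855 - 0.03668i) and b = amp(|11⟩) = (-0.8656 - 0.4869i):
new amp(|10⟩) = (1)·a = (0.08855 - 0.03668i)
new amp(|11⟩) = (i)·b = (0.4869 - 0.8656i)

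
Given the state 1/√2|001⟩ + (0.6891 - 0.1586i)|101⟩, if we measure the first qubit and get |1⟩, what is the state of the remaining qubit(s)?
(0.9745 - 0.2243i)|01⟩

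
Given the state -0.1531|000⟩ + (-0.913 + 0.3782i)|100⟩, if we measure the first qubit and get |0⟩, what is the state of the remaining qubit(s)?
-|00⟩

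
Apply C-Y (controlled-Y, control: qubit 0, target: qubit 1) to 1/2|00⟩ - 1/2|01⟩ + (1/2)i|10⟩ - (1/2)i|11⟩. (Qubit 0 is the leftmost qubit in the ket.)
1/2|00⟩ - 1/2|01⟩ - 1/2|10⟩ - 1/2|11⟩

C-Y leaves the control-|0⟩ kets |00⟩, |01⟩ unchanged and applies Y to qubit 1 on the control-|1⟩ pair (|10⟩, |11⟩).
Y = [[0, -i], [i, 0]].
With a = amp(|10⟩) = (1/2)i and b = amp(|11⟩) = -(1/2)i:
new amp(|10⟩) = (-i)·b = -1/2
new amp(|11⟩) = (i)·a = -1/2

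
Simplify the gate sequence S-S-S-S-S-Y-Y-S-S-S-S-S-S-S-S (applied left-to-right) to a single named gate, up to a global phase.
S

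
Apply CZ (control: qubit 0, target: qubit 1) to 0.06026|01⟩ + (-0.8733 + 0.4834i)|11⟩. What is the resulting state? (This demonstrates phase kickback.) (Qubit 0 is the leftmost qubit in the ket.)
0.06026|01⟩ + (0.8733 - 0.4834i)|11⟩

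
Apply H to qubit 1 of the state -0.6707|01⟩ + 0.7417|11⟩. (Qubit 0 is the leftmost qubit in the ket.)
-0.4743|00⟩ + 0.4743|01⟩ + 0.5245|10⟩ - 0.5245|11⟩

H on qubit 1 mixes each pair of kets that differ only in qubit 1: amplitudes (a, b) of (|…0…⟩, |…1…⟩) become ((a + b)/√2, (a − b)/√2). Kets absent from the input have amplitude 0.
(|00⟩, |01⟩): (a, b) = (0, -0.6707) → (-0.4743, 0.4743)
(|10⟩, |11⟩): (a, b) = (0, 0.7417) → (0.5245, -0.5245)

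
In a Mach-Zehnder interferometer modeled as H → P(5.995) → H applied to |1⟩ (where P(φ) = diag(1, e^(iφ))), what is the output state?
(0.02062 + 0.1421i)|0⟩ + (0.9794 - 0.1421i)|1⟩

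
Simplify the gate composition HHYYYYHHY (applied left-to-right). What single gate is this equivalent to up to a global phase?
Y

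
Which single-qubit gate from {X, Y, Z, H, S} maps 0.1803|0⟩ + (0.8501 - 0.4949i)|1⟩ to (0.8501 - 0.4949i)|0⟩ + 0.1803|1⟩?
X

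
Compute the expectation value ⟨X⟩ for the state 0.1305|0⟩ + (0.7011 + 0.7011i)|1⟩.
0.183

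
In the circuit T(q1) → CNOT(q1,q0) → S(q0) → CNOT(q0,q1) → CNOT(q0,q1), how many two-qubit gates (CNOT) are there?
3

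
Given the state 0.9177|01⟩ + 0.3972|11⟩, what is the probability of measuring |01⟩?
0.8422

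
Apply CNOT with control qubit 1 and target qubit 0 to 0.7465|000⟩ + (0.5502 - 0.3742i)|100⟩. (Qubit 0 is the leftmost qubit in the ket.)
0.7465|000⟩ + (0.5502 - 0.3742i)|100⟩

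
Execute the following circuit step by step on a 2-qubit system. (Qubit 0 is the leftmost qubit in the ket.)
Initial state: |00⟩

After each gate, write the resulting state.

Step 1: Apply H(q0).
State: 1/√2|00⟩ + 1/√2|10⟩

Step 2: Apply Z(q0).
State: 1/√2|00⟩ - 1/√2|10⟩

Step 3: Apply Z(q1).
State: 1/√2|00⟩ - 1/√2|10⟩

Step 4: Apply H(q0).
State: |10⟩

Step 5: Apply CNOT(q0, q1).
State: |11⟩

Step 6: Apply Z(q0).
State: -|11⟩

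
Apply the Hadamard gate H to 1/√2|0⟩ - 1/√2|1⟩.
|1⟩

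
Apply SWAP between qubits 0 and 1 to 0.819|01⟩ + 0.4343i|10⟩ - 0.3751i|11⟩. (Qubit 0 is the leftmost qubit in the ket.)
0.4343i|01⟩ + 0.819|10⟩ - 0.3751i|11⟩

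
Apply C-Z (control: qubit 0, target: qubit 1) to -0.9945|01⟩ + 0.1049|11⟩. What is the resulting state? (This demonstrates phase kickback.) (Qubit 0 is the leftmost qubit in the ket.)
-0.9945|01⟩ - 0.1049|11⟩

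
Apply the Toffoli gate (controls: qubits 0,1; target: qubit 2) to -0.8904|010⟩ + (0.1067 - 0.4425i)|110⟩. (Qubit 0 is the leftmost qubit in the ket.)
-0.8904|010⟩ + (0.1067 - 0.4425i)|111⟩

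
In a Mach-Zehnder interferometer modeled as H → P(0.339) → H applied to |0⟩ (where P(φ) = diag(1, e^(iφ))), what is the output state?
(0.9715 + 0.1663i)|0⟩ + (0.02846 - 0.1663i)|1⟩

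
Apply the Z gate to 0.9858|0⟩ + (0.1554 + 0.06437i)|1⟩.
0.9858|0⟩ + (-0.1554 - 0.06437i)|1⟩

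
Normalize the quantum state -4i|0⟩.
-i|0⟩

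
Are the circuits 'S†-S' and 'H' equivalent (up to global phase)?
No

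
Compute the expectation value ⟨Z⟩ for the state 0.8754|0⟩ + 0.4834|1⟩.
0.5326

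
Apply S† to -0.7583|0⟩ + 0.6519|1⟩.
-0.7583|0⟩ - 0.6519i|1⟩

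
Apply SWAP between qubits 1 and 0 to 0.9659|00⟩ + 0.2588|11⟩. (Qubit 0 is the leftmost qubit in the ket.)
0.9659|00⟩ + 0.2588|11⟩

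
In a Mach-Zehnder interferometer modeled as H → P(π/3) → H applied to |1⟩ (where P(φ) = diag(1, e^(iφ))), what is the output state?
(0.25 - 0.433i)|0⟩ + (0.75 + 0.433i)|1⟩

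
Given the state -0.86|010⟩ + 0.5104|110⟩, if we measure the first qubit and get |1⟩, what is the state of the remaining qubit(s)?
|10⟩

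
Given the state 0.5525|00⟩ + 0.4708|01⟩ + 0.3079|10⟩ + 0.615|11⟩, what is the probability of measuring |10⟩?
0.0948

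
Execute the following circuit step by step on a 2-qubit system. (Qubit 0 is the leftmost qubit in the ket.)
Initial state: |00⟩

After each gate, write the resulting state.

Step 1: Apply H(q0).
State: 1/√2|00⟩ + 1/√2|10⟩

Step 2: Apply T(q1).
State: 1/√2|00⟩ + 1/√2|10⟩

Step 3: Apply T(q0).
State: 1/√2|00⟩ + (1/2 + (1/2)i)|10⟩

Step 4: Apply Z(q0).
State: 1/√2|00⟩ + (-1/2 - (1/2)i)|10⟩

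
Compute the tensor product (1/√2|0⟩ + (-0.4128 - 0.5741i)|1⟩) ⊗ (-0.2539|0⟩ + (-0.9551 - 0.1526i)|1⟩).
-0.1795|00⟩ + (-0.6754 - 0.1079i)|01⟩ + (0.1048 + 0.1458i)|10⟩ + (0.3067 + 0.6113i)|11⟩

amp(|b₁b₂…⟩) = product of the factor amplitudes for bits b₁, b₂, …; only kets whose every factor amplitude is nonzero survive.
|00⟩: (1/√2)(-0.2539) = -0.1795
|01⟩: (1/√2)(-0.9551 - 0.1526i) = (-0.6754 - 0.1079i)
|10⟩: (-0.4128 - 0.5741i)(-0.2539) = (0.1048 + 0.1458i)
|11⟩: (-0.4128 - 0.5741i)(-0.9551 - 0.1526i) = (0.3067 + 0.6113i)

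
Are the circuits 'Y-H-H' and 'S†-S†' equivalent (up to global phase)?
No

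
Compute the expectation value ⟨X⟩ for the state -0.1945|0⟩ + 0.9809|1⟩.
-0.3816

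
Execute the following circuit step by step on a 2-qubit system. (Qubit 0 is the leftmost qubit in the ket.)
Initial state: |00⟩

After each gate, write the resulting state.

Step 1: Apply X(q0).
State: |10⟩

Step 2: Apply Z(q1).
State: |10⟩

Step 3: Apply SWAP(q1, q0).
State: |01⟩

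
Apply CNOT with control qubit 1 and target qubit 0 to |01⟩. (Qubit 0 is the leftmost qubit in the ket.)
|11⟩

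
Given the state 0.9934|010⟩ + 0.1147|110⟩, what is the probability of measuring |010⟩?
0.9868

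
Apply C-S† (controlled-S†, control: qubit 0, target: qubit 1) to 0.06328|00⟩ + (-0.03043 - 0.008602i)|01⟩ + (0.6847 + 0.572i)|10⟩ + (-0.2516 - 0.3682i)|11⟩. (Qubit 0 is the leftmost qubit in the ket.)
0.06328|00⟩ + (-0.03043 - 0.008602i)|01⟩ + (0.6847 + 0.572i)|10⟩ + (-0.3682 + 0.2516i)|11⟩

C-S† leaves the control-|0⟩ kets |00⟩, |01⟩ unchanged and applies S† to qubit 1 on the control-|1⟩ pair (|10⟩, |11⟩).
S† = [[1, 0], [0, -i]].
With a = amp(|10⟩) = (0.6847 + 0.572i) and b = amp(|11⟩) = (-0.2516 - 0.3682i):
new amp(|10⟩) = (1)·a = (0.6847 + 0.572i)
new amp(|11⟩) = (-i)·b = (-0.3682 + 0.2516i)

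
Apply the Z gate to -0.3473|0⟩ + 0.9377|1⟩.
-0.3473|0⟩ - 0.9377|1⟩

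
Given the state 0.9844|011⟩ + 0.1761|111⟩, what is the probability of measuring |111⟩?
0.03101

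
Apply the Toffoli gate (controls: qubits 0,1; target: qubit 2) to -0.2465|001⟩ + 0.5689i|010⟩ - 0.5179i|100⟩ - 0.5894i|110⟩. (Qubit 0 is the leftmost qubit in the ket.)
-0.2465|001⟩ + 0.5689i|010⟩ - 0.5179i|100⟩ - 0.5894i|111⟩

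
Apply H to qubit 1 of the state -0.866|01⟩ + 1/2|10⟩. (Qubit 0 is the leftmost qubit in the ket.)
-0.6124|00⟩ + 0.6124|01⟩ + 1/√8|10⟩ + 1/√8|11⟩

H on qubit 1 mixes each pair of kets that differ only in qubit 1: amplitudes (a, b) of (|…0…⟩, |…1…⟩) become ((a + b)/√2, (a − b)/√2). Kets absent from the input have amplitude 0.
(|00⟩, |01⟩): (a, b) = (0, -0.866) → (-0.6124, 0.6124)
(|10⟩, |11⟩): (a, b) = (1/2, 0) → (1/√8, 1/√8)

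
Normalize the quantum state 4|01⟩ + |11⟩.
0.9701|01⟩ + 0.2425|11⟩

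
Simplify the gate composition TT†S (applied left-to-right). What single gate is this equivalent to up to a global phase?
S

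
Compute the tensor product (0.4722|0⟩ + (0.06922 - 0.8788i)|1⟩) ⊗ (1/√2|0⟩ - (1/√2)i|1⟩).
0.3339|00⟩ - 0.3339i|01⟩ + (0.04895 - 0.6214i)|10⟩ + (-0.6214 - 0.04895i)|11⟩

amp(|b₁b₂…⟩) = product of the factor amplitudes for bits b₁, b₂, …; only kets whose every factor amplitude is nonzero survive.
|00⟩: (0.4722)(1/√2) = 0.3339
|01⟩: (0.4722)(-(1/√2)i) = -0.3339i
|10⟩: (0.06922 - 0.8788i)(1/√2) = (0.04895 - 0.6214i)
|11⟩: (0.06922 - 0.8788i)(-(1/√2)i) = (-0.6214 - 0.04895i)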